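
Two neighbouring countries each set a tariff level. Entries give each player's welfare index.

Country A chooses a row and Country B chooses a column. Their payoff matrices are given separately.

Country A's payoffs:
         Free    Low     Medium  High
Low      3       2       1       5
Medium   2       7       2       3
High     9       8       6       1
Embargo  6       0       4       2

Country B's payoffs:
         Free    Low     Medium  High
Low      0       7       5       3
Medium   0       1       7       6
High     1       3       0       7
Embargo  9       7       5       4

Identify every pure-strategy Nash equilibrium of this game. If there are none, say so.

(Low, Free): Country A can switch to High (3 → 9). Not NE.
(Low, Low): Country A can switch to Medium (2 → 7). Not NE.
(Low, Medium): Country A can switch to Medium (1 → 2). Not NE.
(Low, High): Country B can switch to Low (3 → 7). Not NE.
(Medium, Free): Country A can switch to Low (2 → 3). Not NE.
(Medium, Low): Country A can switch to High (7 → 8). Not NE.
(The remaining 10 profiles each have a profitable deviation by the same check.)

none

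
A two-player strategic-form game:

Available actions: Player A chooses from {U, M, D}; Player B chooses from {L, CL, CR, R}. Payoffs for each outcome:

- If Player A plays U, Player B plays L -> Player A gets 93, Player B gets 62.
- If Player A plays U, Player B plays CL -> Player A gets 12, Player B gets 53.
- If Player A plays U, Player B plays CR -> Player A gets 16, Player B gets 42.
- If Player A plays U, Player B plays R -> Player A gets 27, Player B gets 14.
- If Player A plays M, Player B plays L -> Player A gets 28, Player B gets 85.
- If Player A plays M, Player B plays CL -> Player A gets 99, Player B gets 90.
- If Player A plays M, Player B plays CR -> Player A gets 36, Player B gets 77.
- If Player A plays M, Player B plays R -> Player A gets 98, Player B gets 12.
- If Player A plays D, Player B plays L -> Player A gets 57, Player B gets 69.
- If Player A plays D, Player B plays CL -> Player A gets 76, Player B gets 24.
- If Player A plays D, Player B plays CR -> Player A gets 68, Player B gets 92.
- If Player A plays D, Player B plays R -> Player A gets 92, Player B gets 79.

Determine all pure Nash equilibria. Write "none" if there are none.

Pure-strategy Nash equilibria: (U, L); (M, CL); (D, CR)

(U, L): Player A gets 93, best alternative 57; Player B gets 62, best alternative 53. No profitable deviation — NE.
(U, CL): Player A can switch to M (12 → 99). Not NE.
(U, CR): Player A can switch to M (16 → 36). Not NE.
(U, R): Player A can switch to M (27 → 98). Not NE.
(M, L): Player A can switch to U (28 → 93). Not NE.
(M, CL): Player A gets 99, best alternative 76; Player B gets 90, best alternative 85. No profitable deviation — NE.
(M, CR): Player A can switch to D (36 → 68). Not NE.
(M, R): Player B can switch to L (12 → 85). Not NE.
(D, L): Player A can switch to U (57 → 93). Not NE.
(D, CL): Player A can switch to M (76 → 99). Not NE.
(D, CR): Player A gets 68, best alternative 36; Player B gets 92, best alternative 79. No profitable deviation — NE.
(D, R): Player A can switch to M (92 → 98). Not NE.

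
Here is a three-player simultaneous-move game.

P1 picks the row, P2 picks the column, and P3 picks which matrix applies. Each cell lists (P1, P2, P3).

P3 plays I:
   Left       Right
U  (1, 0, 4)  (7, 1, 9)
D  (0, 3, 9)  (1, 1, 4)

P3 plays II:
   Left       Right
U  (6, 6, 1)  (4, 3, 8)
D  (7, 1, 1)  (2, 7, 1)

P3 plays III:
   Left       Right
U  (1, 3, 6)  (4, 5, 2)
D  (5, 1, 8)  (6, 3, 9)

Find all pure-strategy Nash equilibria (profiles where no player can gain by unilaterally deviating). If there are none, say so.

(U, Right, I) and (D, Right, III)

(U, Left, I): P2 can switch to Right (0 → 1). Not NE.
(U, Left, II): P1 can switch to D (6 → 7). Not NE.
(U, Left, III): P1 can switch to D (1 → 5). Not NE.
(U, Right, I): P1 gets 7, best alternative 1; P2 gets 1, best alternative 0; P3 gets 9, best alternative 8. No profitable deviation — NE.
(U, Right, II): P2 can switch to Left (3 → 6). Not NE.
(U, Right, III): P1 can switch to D (4 → 6). Not NE.
(D, Left, I): P1 can switch to U (0 → 1). Not NE.
(D, Left, II): P2 can switch to Right (1 → 7). Not NE.
(D, Left, III): P2 can switch to Right (1 → 3). Not NE.
(D, Right, I): P1 can switch to U (1 → 7). Not NE.
(D, Right, II): P1 can switch to U (2 → 4). Not NE.
(D, Right, III): P1 gets 6, best alternative 4; P2 gets 3, best alternative 1; P3 gets 9, best alternative 4. No profitable deviation — NE.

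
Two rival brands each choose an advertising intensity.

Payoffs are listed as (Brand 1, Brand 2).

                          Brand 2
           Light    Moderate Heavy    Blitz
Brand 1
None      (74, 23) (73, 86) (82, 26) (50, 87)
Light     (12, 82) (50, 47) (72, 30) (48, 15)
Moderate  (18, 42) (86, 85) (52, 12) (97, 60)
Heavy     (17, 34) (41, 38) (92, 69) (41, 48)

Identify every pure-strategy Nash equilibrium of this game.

Pure-strategy Nash equilibria: (Moderate, Moderate), (Heavy, Heavy)

(None, Light): Brand 2 can switch to Moderate (23 → 86). Not NE.
(None, Moderate): Brand 1 can switch to Moderate (73 → 86). Not NE.
(None, Heavy): Brand 1 can switch to Heavy (82 → 92). Not NE.
(None, Blitz): Brand 1 can switch to Moderate (50 → 97). Not NE.
(Light, Light): Brand 1 can switch to None (12 → 74). Not NE.
(Light, Moderate): Brand 1 can switch to None (50 → 73). Not NE.
(Light, Heavy): Brand 1 can switch to None (72 → 82). Not NE.
(Light, Blitz): Brand 1 can switch to None (48 → 50). Not NE.
(Moderate, Light): Brand 1 can switch to None (18 → 74). Not NE.
(Moderate, Moderate): Brand 1 gets 86, best alternative 73; Brand 2 gets 85, best alternative 60. No profitable deviation — NE.
(Moderate, Heavy): Brand 1 can switch to None (52 → 82). Not NE.
(Moderate, Blitz): Brand 2 can switch to Moderate (60 → 85). Not NE.
(Heavy, Light): Brand 1 can switch to None (17 → 74). Not NE.
(Heavy, Heavy): Brand 1 gets 92, best alternative 82; Brand 2 gets 69, best alternative 48. No profitable deviation — NE.
(The remaining 2 profiles each have a profitable deviation by the same check.)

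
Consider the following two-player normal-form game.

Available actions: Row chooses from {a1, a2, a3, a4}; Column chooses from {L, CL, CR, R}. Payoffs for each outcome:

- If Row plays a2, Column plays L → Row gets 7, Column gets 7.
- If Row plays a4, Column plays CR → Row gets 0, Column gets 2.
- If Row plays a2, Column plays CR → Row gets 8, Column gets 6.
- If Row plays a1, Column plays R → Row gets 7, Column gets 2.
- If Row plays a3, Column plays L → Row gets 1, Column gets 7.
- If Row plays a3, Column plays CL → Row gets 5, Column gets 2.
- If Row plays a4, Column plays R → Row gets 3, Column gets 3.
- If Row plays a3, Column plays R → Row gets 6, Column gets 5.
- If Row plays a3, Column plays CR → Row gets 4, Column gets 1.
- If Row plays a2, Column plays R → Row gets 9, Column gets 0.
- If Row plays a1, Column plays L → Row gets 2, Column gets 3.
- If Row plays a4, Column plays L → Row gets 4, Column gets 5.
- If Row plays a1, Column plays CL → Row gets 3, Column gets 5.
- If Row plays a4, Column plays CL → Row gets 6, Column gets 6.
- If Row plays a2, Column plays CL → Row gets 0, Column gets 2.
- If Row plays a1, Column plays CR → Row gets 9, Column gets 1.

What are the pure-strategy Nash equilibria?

(a2, L) and (a4, CL)

Mark each player's best response to every combination of opponents' strategies; a profile where every player is best-responding is a pure Nash equilibrium.
Row against L: payoffs 2, 7, 1, 4 → best response a2.
Row against CL: payoffs 3, 0, 5, 6 → best response a4.
Row against CR: payoffs 9, 8, 4, 0 → best response a1.
Row against R: payoffs 7, 9, 6, 3 → best response a2.
Column against a1: payoffs 3, 5, 1, 2 → best response CL.
Column against a2: payoffs 7, 2, 6, 0 → best response L.
Column against a3: payoffs 7, 2, 1, 5 → best response L.
Column against a4: payoffs 5, 6, 2, 3 → best response CL.
Mutual best responses: (a2, L); (a4, CL).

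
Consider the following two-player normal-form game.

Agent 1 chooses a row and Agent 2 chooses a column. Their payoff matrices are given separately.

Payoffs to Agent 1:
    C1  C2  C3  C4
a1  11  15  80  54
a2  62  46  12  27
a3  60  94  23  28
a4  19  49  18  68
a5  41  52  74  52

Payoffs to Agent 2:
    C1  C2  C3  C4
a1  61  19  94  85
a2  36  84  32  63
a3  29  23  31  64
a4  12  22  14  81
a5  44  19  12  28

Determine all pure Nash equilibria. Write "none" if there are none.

The pure Nash equilibria are (a1, C3); (a4, C4).

Agent 1 against C1: payoffs 11, 62, 60, 19, 41 → best response a2.
Agent 1 against C2: payoffs 15, 46, 94, 49, 52 → best response a3.
Agent 1 against C3: payoffs 80, 12, 23, 18, 74 → best response a1.
Agent 1 against C4: payoffs 54, 27, 28, 68, 52 → best response a4.
Agent 2 against a1: payoffs 61, 19, 94, 85 → best response C3.
Agent 2 against a2: payoffs 36, 84, 32, 63 → best response C2.
Agent 2 against a3: payoffs 29, 23, 31, 64 → best response C4.
Agent 2 against a4: payoffs 12, 22, 14, 81 → best response C4.
Agent 2 against a5: payoffs 44, 19, 12, 28 → best response C1.
Mutual best responses: (a1, C3); (a4, C4).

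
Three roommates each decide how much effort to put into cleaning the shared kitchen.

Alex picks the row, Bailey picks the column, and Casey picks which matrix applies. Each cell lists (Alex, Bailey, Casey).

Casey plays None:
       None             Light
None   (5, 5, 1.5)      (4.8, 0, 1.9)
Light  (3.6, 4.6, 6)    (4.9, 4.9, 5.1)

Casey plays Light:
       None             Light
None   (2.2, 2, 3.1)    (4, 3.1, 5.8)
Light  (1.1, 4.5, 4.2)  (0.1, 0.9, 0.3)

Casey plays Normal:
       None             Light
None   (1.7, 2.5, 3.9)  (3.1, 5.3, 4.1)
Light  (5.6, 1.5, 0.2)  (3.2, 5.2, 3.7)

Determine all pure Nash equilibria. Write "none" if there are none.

(None, Light, Light) and (Light, Light, None)

Check each profile: it is a Nash equilibrium iff no player can strictly gain by switching unilaterally.
(None, None, None): Casey can switch to Light (1.5 → 3.1). Not NE.
(None, None, Light): Bailey can switch to Light (2 → 3.1). Not NE.
(None, None, Normal): Alex can switch to Light (1.7 → 5.6). Not NE.
(None, Light, None): Alex can switch to Light (4.8 → 4.9). Not NE.
(None, Light, Light): Alex gets 4, best alternative 0.1; Bailey gets 3.1, best alternative 2; Casey gets 5.8, best alternative 4.1. No profitable deviation — NE.
(None, Light, Normal): Alex can switch to Light (3.1 → 3.2). Not NE.
(Light, None, None): Alex can switch to None (3.6 → 5). Not NE.
(Light, None, Light): Alex can switch to None (1.1 → 2.2). Not NE.
(Light, None, Normal): Bailey can switch to Light (1.5 → 5.2). Not NE.
(Light, Light, None): Alex gets 4.9, best alternative 4.8; Bailey gets 4.9, best alternative 4.6; Casey gets 5.1, best alternative 3.7. No profitable deviation — NE.
(Light, Light, Light): Alex can switch to None (0.1 → 4). Not NE.
(Light, Light, Normal): Casey can switch to None (3.7 → 5.1). Not NE.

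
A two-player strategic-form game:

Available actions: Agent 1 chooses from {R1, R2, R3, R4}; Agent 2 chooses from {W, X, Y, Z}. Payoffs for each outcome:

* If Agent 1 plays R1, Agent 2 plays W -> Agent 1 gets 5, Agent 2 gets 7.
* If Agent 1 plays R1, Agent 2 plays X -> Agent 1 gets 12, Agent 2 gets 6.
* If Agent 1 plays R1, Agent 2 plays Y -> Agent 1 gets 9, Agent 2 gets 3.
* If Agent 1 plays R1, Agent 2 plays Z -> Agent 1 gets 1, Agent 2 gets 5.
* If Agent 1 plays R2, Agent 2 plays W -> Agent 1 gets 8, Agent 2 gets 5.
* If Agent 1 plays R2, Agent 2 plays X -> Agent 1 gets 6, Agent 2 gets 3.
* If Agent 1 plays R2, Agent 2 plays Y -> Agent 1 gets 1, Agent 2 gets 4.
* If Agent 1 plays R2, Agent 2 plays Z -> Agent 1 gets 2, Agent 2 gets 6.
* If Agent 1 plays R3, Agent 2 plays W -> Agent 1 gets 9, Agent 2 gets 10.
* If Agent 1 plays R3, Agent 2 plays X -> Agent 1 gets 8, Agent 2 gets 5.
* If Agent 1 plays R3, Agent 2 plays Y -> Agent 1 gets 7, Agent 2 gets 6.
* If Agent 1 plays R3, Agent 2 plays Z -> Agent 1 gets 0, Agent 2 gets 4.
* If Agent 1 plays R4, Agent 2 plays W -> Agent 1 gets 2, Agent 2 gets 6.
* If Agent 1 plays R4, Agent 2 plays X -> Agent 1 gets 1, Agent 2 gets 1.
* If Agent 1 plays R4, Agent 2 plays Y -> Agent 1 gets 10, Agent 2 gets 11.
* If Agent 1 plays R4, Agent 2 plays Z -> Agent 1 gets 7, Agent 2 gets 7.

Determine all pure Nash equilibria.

(R1, W): Agent 1 can switch to R2 (5 → 8). Not NE.
(R1, X): Agent 2 can switch to W (6 → 7). Not NE.
(R1, Y): Agent 1 can switch to R4 (9 → 10). Not NE.
(R1, Z): Agent 1 can switch to R2 (1 → 2). Not NE.
(R2, W): Agent 1 can switch to R3 (8 → 9). Not NE.
(R2, X): Agent 1 can switch to R1 (6 → 12). Not NE.
(R3, W): Agent 1 gets 9, best alternative 8; Agent 2 gets 10, best alternative 6. No profitable deviation — NE.
(R4, Y): Agent 1 gets 10, best alternative 9; Agent 2 gets 11, best alternative 7. No profitable deviation — NE.
(The remaining 8 profiles each have a profitable deviation by the same check.)

The pure Nash equilibria are (R3, W) and (R4, Y).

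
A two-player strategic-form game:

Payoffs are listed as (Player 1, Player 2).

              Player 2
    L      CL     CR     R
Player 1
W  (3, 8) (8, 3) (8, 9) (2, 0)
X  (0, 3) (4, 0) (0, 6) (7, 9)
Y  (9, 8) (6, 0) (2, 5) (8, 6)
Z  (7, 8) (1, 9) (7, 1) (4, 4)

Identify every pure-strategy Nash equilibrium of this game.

For each player, find the best response to each opponent profile; mutual best responses are the pure NE.
Player 1 against L: payoffs 3, 0, 9, 7 → best response Y.
Player 1 against CL: payoffs 8, 4, 6, 1 → best response W.
Player 1 against CR: payoffs 8, 0, 2, 7 → best response W.
Player 1 against R: payoffs 2, 7, 8, 4 → best response Y.
Player 2 against W: payoffs 8, 3, 9, 0 → best response CR.
Player 2 against X: payoffs 3, 0, 6, 9 → best response R.
Player 2 against Y: payoffs 8, 0, 5, 6 → best response L.
Player 2 against Z: payoffs 8, 9, 1, 4 → best response CL.
Mutual best responses: (W, CR); (Y, L).

(W, CR); (Y, L)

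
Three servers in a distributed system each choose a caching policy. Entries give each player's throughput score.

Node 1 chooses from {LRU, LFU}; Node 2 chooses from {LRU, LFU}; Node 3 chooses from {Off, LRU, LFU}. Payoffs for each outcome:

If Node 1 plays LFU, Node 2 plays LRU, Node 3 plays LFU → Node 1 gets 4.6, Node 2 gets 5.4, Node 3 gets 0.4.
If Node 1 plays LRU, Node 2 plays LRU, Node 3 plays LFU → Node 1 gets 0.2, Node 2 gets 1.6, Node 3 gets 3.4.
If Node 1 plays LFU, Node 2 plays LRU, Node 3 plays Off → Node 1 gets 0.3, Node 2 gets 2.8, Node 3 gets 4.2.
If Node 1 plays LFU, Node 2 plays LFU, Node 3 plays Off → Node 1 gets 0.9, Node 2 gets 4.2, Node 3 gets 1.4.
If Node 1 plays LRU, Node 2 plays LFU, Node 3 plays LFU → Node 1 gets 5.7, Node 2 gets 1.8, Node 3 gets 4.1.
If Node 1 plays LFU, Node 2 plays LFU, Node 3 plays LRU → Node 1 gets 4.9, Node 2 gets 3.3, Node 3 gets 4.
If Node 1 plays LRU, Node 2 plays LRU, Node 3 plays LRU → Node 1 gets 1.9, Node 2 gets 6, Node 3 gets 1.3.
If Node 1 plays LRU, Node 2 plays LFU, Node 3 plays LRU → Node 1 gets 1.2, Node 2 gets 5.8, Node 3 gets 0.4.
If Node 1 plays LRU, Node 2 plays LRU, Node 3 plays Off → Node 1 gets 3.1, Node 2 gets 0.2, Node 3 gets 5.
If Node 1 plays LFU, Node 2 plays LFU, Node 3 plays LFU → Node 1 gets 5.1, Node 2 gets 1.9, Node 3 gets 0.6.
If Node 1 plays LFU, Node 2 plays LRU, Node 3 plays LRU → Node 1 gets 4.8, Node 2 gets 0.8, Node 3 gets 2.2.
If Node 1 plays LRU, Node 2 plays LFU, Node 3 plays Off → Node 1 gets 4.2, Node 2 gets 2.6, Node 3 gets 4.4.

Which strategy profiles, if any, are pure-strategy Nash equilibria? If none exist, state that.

Node 1 against (LRU, Off): payoffs 3.1, 0.3 → best response LRU.
Node 1 against (LRU, LRU): payoffs 1.9, 4.8 → best response LFU.
Node 1 against (LRU, LFU): payoffs 0.2, 4.6 → best response LFU.
Node 1 against (LFU, Off): payoffs 4.2, 0.9 → best response LRU.
Node 1 against (LFU, LRU): payoffs 1.2, 4.9 → best response LFU.
Node 1 against (LFU, LFU): payoffs 5.7, 5.1 → best response LRU.
Node 2 against (LRU, Off): payoffs 0.2, 2.6 → best response LFU.
Node 2 against (LRU, LRU): payoffs 6, 5.8 → best response LRU.
Node 2 against (LRU, LFU): payoffs 1.6, 1.8 → best response LFU.
Node 2 against (LFU, Off): payoffs 2.8, 4.2 → best response LFU.
Node 2 against (LFU, LRU): payoffs 0.8, 3.3 → best response LFU.
Node 2 against (LFU, LFU): payoffs 5.4, 1.9 → best response LRU.
Node 3 against (LRU, LRU): payoffs 5, 1.3, 3.4 → best response Off.
Node 3 against (LRU, LFU): payoffs 4.4, 0.4, 4.1 → best response Off.
Node 3 against (LFU, LRU): payoffs 4.2, 2.2, 0.4 → best response Off.
Node 3 against (LFU, LFU): payoffs 1.4, 4, 0.6 → best response LRU.
Mutual best responses: (LRU, LFU, Off); (LFU, LFU, LRU).

Pure-strategy Nash equilibria: (LRU, LFU, Off), (LFU, LFU, LRU)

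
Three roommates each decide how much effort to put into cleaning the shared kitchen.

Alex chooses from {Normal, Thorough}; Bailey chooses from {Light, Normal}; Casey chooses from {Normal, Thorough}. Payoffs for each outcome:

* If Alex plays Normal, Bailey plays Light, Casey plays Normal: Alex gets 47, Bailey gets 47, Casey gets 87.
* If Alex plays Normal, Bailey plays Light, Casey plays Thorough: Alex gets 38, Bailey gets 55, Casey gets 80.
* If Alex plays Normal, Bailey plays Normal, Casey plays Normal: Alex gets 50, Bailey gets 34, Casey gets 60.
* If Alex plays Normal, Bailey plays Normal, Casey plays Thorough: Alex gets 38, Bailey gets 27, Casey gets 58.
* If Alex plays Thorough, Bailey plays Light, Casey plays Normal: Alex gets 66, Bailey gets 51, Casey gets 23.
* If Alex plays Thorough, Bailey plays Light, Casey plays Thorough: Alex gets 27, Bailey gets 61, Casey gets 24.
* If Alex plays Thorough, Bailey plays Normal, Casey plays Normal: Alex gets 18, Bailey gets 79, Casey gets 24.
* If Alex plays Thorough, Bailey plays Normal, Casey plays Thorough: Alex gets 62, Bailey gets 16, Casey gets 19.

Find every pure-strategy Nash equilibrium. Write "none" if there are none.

There is no pure-strategy Nash equilibrium.

For each strategy profile, look for a profitable unilateral deviation.
(Normal, Light, Normal): Alex can switch to Thorough (47 → 66). Not NE.
(Normal, Light, Thorough): Casey can switch to Normal (80 → 87). Not NE.
(Normal, Normal, Normal): Bailey can switch to Light (34 → 47). Not NE.
(Normal, Normal, Thorough): Alex can switch to Thorough (38 → 62). Not NE.
(Thorough, Light, Normal): Bailey can switch to Normal (51 → 79). Not NE.
(Thorough, Light, Thorough): Alex can switch to Normal (27 → 38). Not NE.
(Thorough, Normal, Normal): Alex can switch to Normal (18 → 50). Not NE.
(Thorough, Normal, Thorough): Bailey can switch to Light (16 → 61). Not NE.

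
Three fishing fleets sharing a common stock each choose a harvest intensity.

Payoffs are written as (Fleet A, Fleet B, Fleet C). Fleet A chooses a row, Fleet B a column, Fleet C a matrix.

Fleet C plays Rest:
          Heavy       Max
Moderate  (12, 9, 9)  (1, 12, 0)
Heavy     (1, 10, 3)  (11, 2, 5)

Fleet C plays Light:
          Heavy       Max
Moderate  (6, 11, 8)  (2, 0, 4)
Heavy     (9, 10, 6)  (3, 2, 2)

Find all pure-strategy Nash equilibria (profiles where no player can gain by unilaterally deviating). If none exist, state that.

Fleet A against (Heavy, Rest): payoffs 12, 1 → best response Moderate.
Fleet A against (Heavy, Light): payoffs 6, 9 → best response Heavy.
Fleet A against (Max, Rest): payoffs 1, 11 → best response Heavy.
Fleet A against (Max, Light): payoffs 2, 3 → best response Heavy.
Fleet B against (Moderate, Rest): payoffs 9, 12 → best response Max.
Fleet B against (Moderate, Light): payoffs 11, 0 → best response Heavy.
Fleet B against (Heavy, Rest): payoffs 10, 2 → best response Heavy.
Fleet B against (Heavy, Light): payoffs 10, 2 → best response Heavy.
Fleet C against (Moderate, Heavy): payoffs 9, 8 → best response Rest.
Fleet C against (Moderate, Max): payoffs 0, 4 → best response Light.
Fleet C against (Heavy, Heavy): payoffs 3, 6 → best response Light.
Fleet C against (Heavy, Max): payoffs 5, 2 → best response Rest.
Mutual best responses: (Heavy, Heavy, Light).

Pure NE: (Heavy, Heavy, Light)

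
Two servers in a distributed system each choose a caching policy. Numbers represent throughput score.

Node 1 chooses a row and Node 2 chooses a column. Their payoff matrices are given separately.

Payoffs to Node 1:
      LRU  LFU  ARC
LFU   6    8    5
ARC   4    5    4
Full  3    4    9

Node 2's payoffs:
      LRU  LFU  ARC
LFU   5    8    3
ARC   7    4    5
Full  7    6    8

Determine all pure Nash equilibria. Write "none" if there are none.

Pure-strategy Nash equilibria: (LFU, LFU), (Full, ARC)

Node 1 against LRU: payoffs 6, 4, 3 → best response LFU.
Node 1 against LFU: payoffs 8, 5, 4 → best response LFU.
Node 1 against ARC: payoffs 5, 4, 9 → best response Full.
Node 2 against LFU: payoffs 5, 8, 3 → best response LFU.
Node 2 against ARC: payoffs 7, 4, 5 → best response LRU.
Node 2 against Full: payoffs 7, 6, 8 → best response ARC.
Mutual best responses: (LFU, LFU); (Full, ARC).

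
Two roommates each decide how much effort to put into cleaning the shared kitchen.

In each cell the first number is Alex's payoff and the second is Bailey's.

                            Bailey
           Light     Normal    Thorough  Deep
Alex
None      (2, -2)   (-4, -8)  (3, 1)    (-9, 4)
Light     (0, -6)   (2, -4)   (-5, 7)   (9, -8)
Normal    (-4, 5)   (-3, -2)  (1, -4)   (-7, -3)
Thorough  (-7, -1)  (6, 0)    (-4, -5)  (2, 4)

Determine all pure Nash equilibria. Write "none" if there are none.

Alex against Light: payoffs 2, 0, -4, -7 → best response None.
Alex against Normal: payoffs -4, 2, -3, 6 → best response Thorough.
Alex against Thorough: payoffs 3, -5, 1, -4 → best response None.
Alex against Deep: payoffs -9, 9, -7, 2 → best response Light.
Bailey against None: payoffs -2, -8, 1, 4 → best response Deep.
Bailey against Light: payoffs -6, -4, 7, -8 → best response Thorough.
Bailey against Normal: payoffs 5, -2, -4, -3 → best response Light.
Bailey against Thorough: payoffs -1, 0, -5, 4 → best response Deep.
No profile is a mutual best response for all players.

This game has no pure Nash equilibrium.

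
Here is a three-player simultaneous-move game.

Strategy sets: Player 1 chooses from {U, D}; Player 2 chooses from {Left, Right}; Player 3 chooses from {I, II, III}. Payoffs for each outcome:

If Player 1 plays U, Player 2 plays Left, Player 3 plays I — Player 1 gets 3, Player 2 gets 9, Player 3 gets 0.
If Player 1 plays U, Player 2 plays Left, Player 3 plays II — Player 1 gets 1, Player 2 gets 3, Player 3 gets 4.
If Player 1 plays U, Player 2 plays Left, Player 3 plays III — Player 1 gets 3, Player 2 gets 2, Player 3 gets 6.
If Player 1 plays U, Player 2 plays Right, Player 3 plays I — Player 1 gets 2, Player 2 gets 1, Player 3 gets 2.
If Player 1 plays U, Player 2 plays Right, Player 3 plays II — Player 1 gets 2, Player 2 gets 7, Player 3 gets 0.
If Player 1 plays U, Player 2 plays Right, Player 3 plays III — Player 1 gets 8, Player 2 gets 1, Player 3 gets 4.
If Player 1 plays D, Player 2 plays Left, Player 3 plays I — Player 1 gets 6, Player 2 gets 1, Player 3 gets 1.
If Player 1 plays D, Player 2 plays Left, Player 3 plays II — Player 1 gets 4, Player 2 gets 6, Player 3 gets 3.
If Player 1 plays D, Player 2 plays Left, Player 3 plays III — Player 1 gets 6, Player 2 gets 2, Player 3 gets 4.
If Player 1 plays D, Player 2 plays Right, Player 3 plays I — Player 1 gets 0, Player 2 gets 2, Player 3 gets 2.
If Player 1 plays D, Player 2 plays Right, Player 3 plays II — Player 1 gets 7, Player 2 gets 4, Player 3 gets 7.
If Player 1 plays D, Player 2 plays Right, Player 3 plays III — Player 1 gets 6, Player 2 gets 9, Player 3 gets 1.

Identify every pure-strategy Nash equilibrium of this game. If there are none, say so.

Mark each player's best response to every combination of opponents' strategies; a profile where every player is best-responding is a pure Nash equilibrium.
Player 1 against (Left, I): payoffs 3, 6 → best response D.
Player 1 against (Left, II): payoffs 1, 4 → best response D.
Player 1 against (Left, III): payoffs 3, 6 → best response D.
Player 1 against (Right, I): payoffs 2, 0 → best response U.
Player 1 against (Right, II): payoffs 2, 7 → best response D.
Player 1 against (Right, III): payoffs 8, 6 → best response U.
Player 2 against (U, I): payoffs 9, 1 → best response Left.
Player 2 against (U, II): payoffs 3, 7 → best response Right.
Player 2 against (U, III): payoffs 2, 1 → best response Left.
Player 2 against (D, I): payoffs 1, 2 → best response Right.
Player 2 against (D, II): payoffs 6, 4 → best response Left.
Player 2 against (D, III): payoffs 2, 9 → best response Right.
Player 3 against (U, Left): payoffs 0, 4, 6 → best response III.
Player 3 against (U, Right): payoffs 2, 0, 4 → best response III.
Player 3 against (D, Left): payoffs 1, 3, 4 → best response III.
Player 3 against (D, Right): payoffs 2, 7, 1 → best response II.
No profile is a mutual best response for all players.

none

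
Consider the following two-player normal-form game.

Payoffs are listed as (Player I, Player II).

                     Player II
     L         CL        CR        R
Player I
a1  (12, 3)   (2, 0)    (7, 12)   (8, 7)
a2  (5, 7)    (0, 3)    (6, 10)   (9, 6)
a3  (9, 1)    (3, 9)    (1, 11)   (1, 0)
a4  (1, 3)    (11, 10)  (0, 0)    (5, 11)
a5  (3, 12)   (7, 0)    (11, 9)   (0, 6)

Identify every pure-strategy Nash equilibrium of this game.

Player I against L: payoffs 12, 5, 9, 1, 3 → best response a1.
Player I against CL: payoffs 2, 0, 3, 11, 7 → best response a4.
Player I against CR: payoffs 7, 6, 1, 0, 11 → best response a5.
Player I against R: payoffs 8, 9, 1, 5, 0 → best response a2.
Player II against a1: payoffs 3, 0, 12, 7 → best response CR.
Player II against a2: payoffs 7, 3, 10, 6 → best response CR.
Player II against a3: payoffs 1, 9, 11, 0 → best response CR.
Player II against a4: payoffs 3, 10, 0, 11 → best response R.
Player II against a5: payoffs 12, 0, 9, 6 → best response L.
No profile is a mutual best response for all players.

none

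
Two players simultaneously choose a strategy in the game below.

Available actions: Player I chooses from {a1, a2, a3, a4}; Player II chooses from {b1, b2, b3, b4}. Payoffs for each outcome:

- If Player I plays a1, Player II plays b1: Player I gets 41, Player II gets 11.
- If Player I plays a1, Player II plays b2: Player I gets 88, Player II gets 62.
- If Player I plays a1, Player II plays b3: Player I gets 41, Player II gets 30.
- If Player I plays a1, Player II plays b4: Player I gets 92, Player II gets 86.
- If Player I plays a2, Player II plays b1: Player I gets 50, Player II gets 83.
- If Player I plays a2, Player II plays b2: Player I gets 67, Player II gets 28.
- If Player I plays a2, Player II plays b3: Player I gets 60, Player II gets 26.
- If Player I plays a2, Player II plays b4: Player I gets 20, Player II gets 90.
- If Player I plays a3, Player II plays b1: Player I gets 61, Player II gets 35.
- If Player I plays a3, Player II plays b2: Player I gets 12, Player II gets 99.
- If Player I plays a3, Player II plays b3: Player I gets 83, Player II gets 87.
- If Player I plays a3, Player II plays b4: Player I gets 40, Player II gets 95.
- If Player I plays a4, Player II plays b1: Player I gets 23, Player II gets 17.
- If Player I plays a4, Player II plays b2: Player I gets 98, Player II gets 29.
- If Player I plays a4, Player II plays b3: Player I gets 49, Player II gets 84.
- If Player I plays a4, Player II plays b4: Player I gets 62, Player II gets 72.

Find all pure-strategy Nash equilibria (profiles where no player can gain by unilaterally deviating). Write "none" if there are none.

Player I against b1: payoffs 41, 50, 61, 23 → best response a3.
Player I against b2: payoffs 88, 67, 12, 98 → best response a4.
Player I against b3: payoffs 41, 60, 83, 49 → best response a3.
Player I against b4: payoffs 92, 20, 40, 62 → best response a1.
Player II against a1: payoffs 11, 62, 30, 86 → best response b4.
Player II against a2: payoffs 83, 28, 26, 90 → best response b4.
Player II against a3: payoffs 35, 99, 87, 95 → best response b2.
Player II against a4: payoffs 17, 29, 84, 72 → best response b3.
Mutual best responses: (a1, b4).

(a1, b4)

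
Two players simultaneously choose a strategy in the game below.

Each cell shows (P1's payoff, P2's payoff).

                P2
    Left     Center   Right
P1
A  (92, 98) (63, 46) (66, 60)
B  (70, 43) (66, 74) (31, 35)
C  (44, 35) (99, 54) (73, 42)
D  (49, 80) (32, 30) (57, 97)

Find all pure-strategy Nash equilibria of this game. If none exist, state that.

(A, Left): P1 gets 92, best alternative 70; P2 gets 98, best alternative 60. No profitable deviation — NE.
(A, Center): P1 can switch to B (63 → 66). Not NE.
(A, Right): P1 can switch to C (66 → 73). Not NE.
(B, Left): P1 can switch to A (70 → 92). Not NE.
(B, Center): P1 can switch to C (66 → 99). Not NE.
(B, Right): P1 can switch to A (31 → 66). Not NE.
(C, Left): P1 can switch to A (44 → 92). Not NE.
(C, Center): P1 gets 99, best alternative 66; P2 gets 54, best alternative 42. No profitable deviation — NE.
(C, Right): P2 can switch to Center (42 → 54). Not NE.
(D, Left): P1 can switch to A (49 → 92). Not NE.
(D, Center): P1 can switch to A (32 → 63). Not NE.
(D, Right): P1 can switch to A (57 → 66). Not NE.

The pure Nash equilibria are (A, Left), (C, Center).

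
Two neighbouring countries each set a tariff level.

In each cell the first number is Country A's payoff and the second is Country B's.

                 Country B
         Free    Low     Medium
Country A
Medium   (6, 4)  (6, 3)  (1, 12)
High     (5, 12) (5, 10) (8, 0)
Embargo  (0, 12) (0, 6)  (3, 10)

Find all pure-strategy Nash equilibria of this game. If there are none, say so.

No pure-strategy Nash equilibrium.

For each player, find the best response to each opponent profile; mutual best responses are the pure NE.
Country A against Free: payoffs 6, 5, 0 → best response Medium.
Country A against Low: payoffs 6, 5, 0 → best response Medium.
Country A against Medium: payoffs 1, 8, 3 → best response High.
Country B against Medium: payoffs 4, 3, 12 → best response Medium.
Country B against High: payoffs 12, 10, 0 → best response Free.
Country B against Embargo: payoffs 12, 6, 10 → best response Free.
No profile is a mutual best response for all players.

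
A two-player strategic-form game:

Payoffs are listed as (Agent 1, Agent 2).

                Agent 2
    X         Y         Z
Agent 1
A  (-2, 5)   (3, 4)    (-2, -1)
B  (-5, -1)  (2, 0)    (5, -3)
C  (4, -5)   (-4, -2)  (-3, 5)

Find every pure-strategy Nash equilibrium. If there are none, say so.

No pure-strategy Nash equilibrium.

Agent 1 against X: payoffs -2, -5, 4 → best response C.
Agent 1 against Y: payoffs 3, 2, -4 → best response A.
Agent 1 against Z: payoffs -2, 5, -3 → best response B.
Agent 2 against A: payoffs 5, 4, -1 → best response X.
Agent 2 against B: payoffs -1, 0, -3 → best response Y.
Agent 2 against C: payoffs -5, -2, 5 → best response Z.
No profile is a mutual best response for all players.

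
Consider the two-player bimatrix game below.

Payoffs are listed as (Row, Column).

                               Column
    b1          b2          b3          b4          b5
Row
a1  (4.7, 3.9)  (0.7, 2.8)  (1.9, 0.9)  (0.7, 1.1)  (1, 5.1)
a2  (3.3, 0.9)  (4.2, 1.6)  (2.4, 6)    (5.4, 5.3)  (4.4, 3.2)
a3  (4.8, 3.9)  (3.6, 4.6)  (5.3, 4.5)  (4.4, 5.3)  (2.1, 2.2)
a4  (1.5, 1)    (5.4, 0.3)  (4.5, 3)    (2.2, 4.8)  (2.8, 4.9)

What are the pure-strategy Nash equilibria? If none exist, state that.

Mark each player's best response to every combination of opponents' strategies; a profile where every player is best-responding is a pure Nash equilibrium.
Row against b1: payoffs 4.7, 3.3, 4.8, 1.5 → best response a3.
Row against b2: payoffs 0.7, 4.2, 3.6, 5.4 → best response a4.
Row against b3: payoffs 1.9, 2.4, 5.3, 4.5 → best response a3.
Row against b4: payoffs 0.7, 5.4, 4.4, 2.2 → best response a2.
Row against b5: payoffs 1, 4.4, 2.1, 2.8 → best response a2.
Column against a1: payoffs 3.9, 2.8, 0.9, 1.1, 5.1 → best response b5.
Column against a2: payoffs 0.9, 1.6, 6, 5.3, 3.2 → best response b3.
Column against a3: payoffs 3.9, 4.6, 4.5, 5.3, 2.2 → best response b4.
Column against a4: payoffs 1, 0.3, 3, 4.8, 4.9 → best response b5.
No profile is a mutual best response for all players.

This game has no pure Nash equilibrium.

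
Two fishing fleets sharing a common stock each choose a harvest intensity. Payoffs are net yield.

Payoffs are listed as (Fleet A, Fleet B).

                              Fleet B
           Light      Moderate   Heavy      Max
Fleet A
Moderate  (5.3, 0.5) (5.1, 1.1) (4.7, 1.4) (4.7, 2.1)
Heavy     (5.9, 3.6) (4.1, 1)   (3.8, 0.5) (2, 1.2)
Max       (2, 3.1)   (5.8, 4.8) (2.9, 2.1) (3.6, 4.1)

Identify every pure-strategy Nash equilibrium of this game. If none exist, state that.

Pure-strategy Nash equilibria: (Moderate, Max); (Heavy, Light); (Max, Moderate)

For each player, find the best response to each opponent profile; mutual best responses are the pure NE.
Fleet A against Light: payoffs 5.3, 5.9, 2 → best response Heavy.
Fleet A against Moderate: payoffs 5.1, 4.1, 5.8 → best response Max.
Fleet A against Heavy: payoffs 4.7, 3.8, 2.9 → best response Moderate.
Fleet A against Max: payoffs 4.7, 2, 3.6 → best response Moderate.
Fleet B against Moderate: payoffs 0.5, 1.1, 1.4, 2.1 → best response Max.
Fleet B against Heavy: payoffs 3.6, 1, 0.5, 1.2 → best response Light.
Fleet B against Max: payoffs 3.1, 4.8, 2.1, 4.1 → best response Moderate.
Mutual best responses: (Moderate, Max); (Heavy, Light); (Max, Moderate).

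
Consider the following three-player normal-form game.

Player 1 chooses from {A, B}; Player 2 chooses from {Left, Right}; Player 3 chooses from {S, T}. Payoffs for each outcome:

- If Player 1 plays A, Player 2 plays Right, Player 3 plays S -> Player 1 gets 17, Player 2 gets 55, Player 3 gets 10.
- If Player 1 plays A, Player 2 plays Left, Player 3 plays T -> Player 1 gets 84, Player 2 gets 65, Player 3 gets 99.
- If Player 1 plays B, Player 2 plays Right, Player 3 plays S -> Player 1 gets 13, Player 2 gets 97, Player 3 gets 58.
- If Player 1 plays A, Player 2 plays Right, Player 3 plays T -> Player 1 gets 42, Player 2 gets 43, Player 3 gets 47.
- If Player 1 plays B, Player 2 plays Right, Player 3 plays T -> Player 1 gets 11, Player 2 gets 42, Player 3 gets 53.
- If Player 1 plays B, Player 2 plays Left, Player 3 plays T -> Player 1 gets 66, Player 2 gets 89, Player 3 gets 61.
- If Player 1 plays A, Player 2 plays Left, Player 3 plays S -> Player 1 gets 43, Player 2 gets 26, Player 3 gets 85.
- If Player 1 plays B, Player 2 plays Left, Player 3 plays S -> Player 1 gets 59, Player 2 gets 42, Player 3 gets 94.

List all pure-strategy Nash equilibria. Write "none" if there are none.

Player 1 against (Left, S): payoffs 43, 59 → best response B.
Player 1 against (Left, T): payoffs 84, 66 → best response A.
Player 1 against (Right, S): payoffs 17, 13 → best response A.
Player 1 against (Right, T): payoffs 42, 11 → best response A.
Player 2 against (A, S): payoffs 26, 55 → best response Right.
Player 2 against (A, T): payoffs 65, 43 → best response Left.
Player 2 against (B, S): payoffs 42, 97 → best response Right.
Player 2 against (B, T): payoffs 89, 42 → best response Left.
Player 3 against (A, Left): payoffs 85, 99 → best response T.
Player 3 against (A, Right): payoffs 10, 47 → best response T.
Player 3 against (B, Left): payoffs 94, 61 → best response S.
Player 3 against (B, Right): payoffs 58, 53 → best response S.
Mutual best responses: (A, Left, T).

The unique pure-strategy Nash equilibrium is (A, Left, T).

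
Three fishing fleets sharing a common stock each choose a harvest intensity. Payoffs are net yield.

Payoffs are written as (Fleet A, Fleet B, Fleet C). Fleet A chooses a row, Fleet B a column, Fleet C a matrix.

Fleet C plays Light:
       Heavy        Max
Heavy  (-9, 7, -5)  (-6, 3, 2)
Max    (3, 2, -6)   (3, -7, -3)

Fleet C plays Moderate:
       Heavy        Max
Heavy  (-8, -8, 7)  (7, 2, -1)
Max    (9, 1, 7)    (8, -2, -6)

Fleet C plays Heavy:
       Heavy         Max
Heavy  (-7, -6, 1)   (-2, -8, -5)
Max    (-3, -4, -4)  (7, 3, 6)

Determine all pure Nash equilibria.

The pure Nash equilibria are (Max, Heavy, Moderate), (Max, Max, Heavy).

Fleet A against (Heavy, Light): payoffs -9, 3 → best response Max.
Fleet A against (Heavy, Moderate): payoffs -8, 9 → best response Max.
Fleet A against (Heavy, Heavy): payoffs -7, -3 → best response Max.
Fleet A against (Max, Light): payoffs -6, 3 → best response Max.
Fleet A against (Max, Moderate): payoffs 7, 8 → best response Max.
Fleet A against (Max, Heavy): payoffs -2, 7 → best response Max.
Fleet B against (Heavy, Light): payoffs 7, 3 → best response Heavy.
Fleet B against (Heavy, Moderate): payoffs -8, 2 → best response Max.
Fleet B against (Heavy, Heavy): payoffs -6, -8 → best response Heavy.
Fleet B against (Max, Light): payoffs 2, -7 → best response Heavy.
Fleet B against (Max, Moderate): payoffs 1, -2 → best response Heavy.
Fleet B against (Max, Heavy): payoffs -4, 3 → best response Max.
Fleet C against (Heavy, Heavy): payoffs -5, 7, 1 → best response Moderate.
Fleet C against (Heavy, Max): payoffs 2, -1, -5 → best response Light.
Fleet C against (Max, Heavy): payoffs -6, 7, -4 → best response Moderate.
Fleet C against (Max, Max): payoffs -3, -6, 6 → best response Heavy.
Mutual best responses: (Max, Heavy, Moderate); (Max, Max, Heavy).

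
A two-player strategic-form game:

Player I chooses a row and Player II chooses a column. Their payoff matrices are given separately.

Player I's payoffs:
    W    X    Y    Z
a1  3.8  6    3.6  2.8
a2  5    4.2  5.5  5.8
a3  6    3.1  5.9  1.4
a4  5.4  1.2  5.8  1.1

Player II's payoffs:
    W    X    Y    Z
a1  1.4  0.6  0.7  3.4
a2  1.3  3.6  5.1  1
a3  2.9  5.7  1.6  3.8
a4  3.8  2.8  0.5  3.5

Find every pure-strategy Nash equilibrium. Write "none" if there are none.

Player I against W: payoffs 3.8, 5, 6, 5.4 → best response a3.
Player I against X: payoffs 6, 4.2, 3.1, 1.2 → best response a1.
Player I against Y: payoffs 3.6, 5.5, 5.9, 5.8 → best response a3.
Player I against Z: payoffs 2.8, 5.8, 1.4, 1.1 → best response a2.
Player II against a1: payoffs 1.4, 0.6, 0.7, 3.4 → best response Z.
Player II against a2: payoffs 1.3, 3.6, 5.1, 1 → best response Y.
Player II against a3: payoffs 2.9, 5.7, 1.6, 3.8 → best response X.
Player II against a4: payoffs 3.8, 2.8, 0.5, 3.5 → best response W.
No profile is a mutual best response for all players.

No pure-strategy Nash equilibrium.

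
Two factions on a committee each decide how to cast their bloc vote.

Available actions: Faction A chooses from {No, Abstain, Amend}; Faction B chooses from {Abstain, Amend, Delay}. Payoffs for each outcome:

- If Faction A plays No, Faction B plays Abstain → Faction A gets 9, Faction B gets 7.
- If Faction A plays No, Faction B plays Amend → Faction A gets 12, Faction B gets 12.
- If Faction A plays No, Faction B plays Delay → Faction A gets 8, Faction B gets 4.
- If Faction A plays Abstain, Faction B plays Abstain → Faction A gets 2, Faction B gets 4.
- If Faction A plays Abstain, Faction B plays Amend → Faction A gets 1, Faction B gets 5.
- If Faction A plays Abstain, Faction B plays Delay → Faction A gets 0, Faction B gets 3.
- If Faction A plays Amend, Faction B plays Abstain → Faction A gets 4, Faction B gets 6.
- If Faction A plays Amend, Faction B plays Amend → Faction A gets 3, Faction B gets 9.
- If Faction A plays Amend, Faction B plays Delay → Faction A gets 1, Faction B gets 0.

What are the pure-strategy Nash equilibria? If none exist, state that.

For each strategy profile, look for a profitable unilateral deviation.
(No, Abstain): Faction B can switch to Amend (7 → 12). Not NE.
(No, Amend): Faction A gets 12, best alternative 3; Faction B gets 12, best alternative 7. No profitable deviation — NE.
(No, Delay): Faction B can switch to Abstain (4 → 7). Not NE.
(Abstain, Abstain): Faction A can switch to No (2 → 9). Not NE.
(Abstain, Amend): Faction A can switch to No (1 → 12). Not NE.
(Abstain, Delay): Faction A can switch to No (0 → 8). Not NE.
(Amend, Abstain): Faction A can switch to No (4 → 9). Not NE.
(Amend, Amend): Faction A can switch to No (3 → 12). Not NE.
(Amend, Delay): Faction A can switch to No (1 → 8). Not NE.

(No, Amend)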